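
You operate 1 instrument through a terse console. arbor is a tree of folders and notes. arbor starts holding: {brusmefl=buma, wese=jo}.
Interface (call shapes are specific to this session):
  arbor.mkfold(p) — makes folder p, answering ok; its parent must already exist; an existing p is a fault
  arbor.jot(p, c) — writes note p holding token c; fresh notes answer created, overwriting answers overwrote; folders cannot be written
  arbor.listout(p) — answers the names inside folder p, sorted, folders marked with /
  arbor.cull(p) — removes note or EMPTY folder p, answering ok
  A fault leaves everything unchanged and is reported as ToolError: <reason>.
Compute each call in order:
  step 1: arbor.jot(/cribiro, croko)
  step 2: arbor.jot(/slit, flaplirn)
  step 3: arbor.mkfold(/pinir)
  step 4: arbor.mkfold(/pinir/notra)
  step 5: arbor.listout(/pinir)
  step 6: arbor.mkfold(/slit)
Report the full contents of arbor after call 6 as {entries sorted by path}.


Answer: {brusmefl=buma, cribiro=croko, pinir/, pinir/notra/, slit=flaplirn, wese=jo}

Derivation:
I invoke arbor.jot(p='/cribiro', c='croko'), and see created.
I call arbor.jot(p='/slit', c='flaplirn'), and observe created.
I call arbor.mkfold(p='/pinir'), and get ok.
Next I call arbor.mkfold(p='/pinir/notra'), and get ok.
Using arbor.listout(p='/pinir'), and get [notra/].
Calling arbor.mkfold(p='/slit'), giving ToolError: exists.


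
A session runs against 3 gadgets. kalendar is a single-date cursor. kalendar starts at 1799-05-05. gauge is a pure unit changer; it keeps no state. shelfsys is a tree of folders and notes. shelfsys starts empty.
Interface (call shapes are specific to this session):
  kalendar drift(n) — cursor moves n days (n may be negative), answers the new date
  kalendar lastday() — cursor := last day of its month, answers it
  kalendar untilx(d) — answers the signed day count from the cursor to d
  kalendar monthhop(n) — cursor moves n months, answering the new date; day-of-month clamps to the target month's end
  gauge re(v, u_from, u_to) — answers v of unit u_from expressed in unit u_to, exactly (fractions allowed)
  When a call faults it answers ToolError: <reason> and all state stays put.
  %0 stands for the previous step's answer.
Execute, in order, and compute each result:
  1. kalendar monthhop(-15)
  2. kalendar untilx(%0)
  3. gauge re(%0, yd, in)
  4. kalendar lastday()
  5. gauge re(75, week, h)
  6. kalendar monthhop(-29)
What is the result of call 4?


Answer: 1798-02-28

Derivation:
Then kalendar monthhop passing -15: 1798-02-05.
Now I run kalendar untilx passing %0, and see 0.
I use gauge re passing %0, yd, in, — result: 0.
I call kalendar lastday(), and observe 1798-02-28.
Calling gauge re passing 75, week, h, — result: 12600.
Now I run kalendar monthhop passing -29, and observe 1795-09-28.


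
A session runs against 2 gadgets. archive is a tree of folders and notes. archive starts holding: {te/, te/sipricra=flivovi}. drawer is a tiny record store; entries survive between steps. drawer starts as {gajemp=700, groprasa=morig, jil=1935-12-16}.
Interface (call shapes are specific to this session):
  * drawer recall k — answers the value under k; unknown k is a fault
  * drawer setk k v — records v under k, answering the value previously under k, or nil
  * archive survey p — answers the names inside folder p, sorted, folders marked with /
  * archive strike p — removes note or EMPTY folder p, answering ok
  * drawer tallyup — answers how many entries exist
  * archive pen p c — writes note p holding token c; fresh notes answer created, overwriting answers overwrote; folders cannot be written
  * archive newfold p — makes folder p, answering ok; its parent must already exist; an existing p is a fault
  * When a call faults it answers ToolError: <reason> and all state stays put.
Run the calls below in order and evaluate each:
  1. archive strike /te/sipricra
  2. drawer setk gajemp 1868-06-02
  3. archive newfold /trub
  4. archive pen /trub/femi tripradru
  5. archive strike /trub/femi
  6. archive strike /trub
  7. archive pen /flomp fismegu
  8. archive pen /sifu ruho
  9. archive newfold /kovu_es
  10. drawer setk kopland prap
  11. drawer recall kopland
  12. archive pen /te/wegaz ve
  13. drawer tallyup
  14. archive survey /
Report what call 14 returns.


Answer: [flomp, kovu_es/, sifu, te/]

Derivation:
% archive strike /te/sipricra
:: ok
% drawer setk gajemp 1868-06-02
:: 700
% archive newfold /trub
:: ok
% archive pen /trub/femi tripradru
:: created
% archive strike /trub/femi
:: ok
% archive strike /trub
:: ok
% archive pen /flomp fismegu
:: created
% archive pen /sifu ruho
:: created
% archive newfold /kovu_es
:: ok
% drawer setk kopland prap
:: nil
% drawer recall kopland
:: prap
% archive pen /te/wegaz ve
:: created
% drawer tallyup
:: 4
% archive survey /
:: [flomp, kovu_es/, sifu, te/]


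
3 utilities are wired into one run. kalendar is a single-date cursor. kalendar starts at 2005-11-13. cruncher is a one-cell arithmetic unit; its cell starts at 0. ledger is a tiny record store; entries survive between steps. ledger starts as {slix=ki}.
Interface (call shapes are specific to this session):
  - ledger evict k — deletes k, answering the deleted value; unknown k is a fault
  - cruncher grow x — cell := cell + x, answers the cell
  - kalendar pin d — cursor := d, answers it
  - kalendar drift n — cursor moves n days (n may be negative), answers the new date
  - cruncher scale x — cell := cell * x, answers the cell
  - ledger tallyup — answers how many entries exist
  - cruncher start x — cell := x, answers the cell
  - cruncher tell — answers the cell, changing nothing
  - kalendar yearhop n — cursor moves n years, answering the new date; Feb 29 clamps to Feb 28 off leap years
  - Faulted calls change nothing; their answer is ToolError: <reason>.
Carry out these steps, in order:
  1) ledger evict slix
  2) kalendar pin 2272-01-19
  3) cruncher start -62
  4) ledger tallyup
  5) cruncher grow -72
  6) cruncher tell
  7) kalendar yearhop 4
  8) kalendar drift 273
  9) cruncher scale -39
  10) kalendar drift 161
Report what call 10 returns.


Answer: 2277-03-28

Derivation:
→ ledger evict(k: slix)
← ki
→ kalendar pin(d: 2272-01-19)
← 2272-01-19
→ cruncher start(x: -62)
← -62
→ ledger tallyup()
← 0
→ cruncher grow(x: -72)
← -134
→ cruncher tell()
← -134
→ kalendar yearhop(n: 4)
← 2276-01-19
→ kalendar drift(n: 273)
← 2276-10-18
→ cruncher scale(x: -39)
← 5226
→ kalendar drift(n: 161)
← 2277-03-28


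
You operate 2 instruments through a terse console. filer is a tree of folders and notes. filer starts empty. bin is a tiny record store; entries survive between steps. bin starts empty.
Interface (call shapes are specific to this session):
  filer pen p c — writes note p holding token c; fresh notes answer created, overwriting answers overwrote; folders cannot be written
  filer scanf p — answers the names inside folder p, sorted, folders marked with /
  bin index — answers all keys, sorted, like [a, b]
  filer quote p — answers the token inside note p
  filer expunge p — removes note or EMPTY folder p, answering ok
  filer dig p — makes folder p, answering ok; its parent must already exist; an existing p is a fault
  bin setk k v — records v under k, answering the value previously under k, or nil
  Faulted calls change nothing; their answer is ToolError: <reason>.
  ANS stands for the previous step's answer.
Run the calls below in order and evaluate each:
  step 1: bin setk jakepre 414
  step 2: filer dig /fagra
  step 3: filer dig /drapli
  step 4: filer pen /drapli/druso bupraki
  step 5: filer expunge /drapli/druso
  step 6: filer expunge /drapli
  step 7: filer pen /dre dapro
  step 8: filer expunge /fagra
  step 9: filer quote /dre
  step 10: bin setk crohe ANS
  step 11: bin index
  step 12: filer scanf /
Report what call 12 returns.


Answer: [dre]

Derivation:
~$ bin setk jakepre 414
= nil
~$ filer dig /fagra
= ok
~$ filer dig /drapli
= ok
~$ filer pen /drapli/druso bupraki
= created
~$ filer expunge /drapli/druso
= ok
~$ filer expunge /drapli
= ok
~$ filer pen /dre dapro
= created
~$ filer expunge /fagra
= ok
~$ filer quote /dre
= dapro
~$ bin setk crohe ANS
= nil
~$ bin index
= [crohe, jakepre]
~$ filer scanf /
= [dre]


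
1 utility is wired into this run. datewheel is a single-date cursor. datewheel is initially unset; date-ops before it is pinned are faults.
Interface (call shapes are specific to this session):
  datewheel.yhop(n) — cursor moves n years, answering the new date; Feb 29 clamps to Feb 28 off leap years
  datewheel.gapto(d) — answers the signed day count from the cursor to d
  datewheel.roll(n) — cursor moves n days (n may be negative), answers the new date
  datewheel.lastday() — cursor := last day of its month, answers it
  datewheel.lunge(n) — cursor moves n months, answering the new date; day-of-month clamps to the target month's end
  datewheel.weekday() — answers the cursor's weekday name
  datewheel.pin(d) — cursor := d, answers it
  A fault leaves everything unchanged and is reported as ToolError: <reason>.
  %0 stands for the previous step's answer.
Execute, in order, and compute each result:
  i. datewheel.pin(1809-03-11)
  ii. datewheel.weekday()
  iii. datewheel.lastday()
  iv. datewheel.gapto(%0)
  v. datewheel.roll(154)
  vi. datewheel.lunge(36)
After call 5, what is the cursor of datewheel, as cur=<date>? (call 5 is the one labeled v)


Answer: cur=1809-09-01

Derivation:
CALL datewheel.pin[d→1809-03-11]
RET  1809-03-11
CALL datewheel.weekday[]
RET  Saturday
CALL datewheel.lastday[]
RET  1809-03-31
CALL datewheel.gapto[d→%0]
RET  0
CALL datewheel.roll[n→154]
RET  1809-09-01
CALL datewheel.lunge[n→36]
RET  1812-09-01


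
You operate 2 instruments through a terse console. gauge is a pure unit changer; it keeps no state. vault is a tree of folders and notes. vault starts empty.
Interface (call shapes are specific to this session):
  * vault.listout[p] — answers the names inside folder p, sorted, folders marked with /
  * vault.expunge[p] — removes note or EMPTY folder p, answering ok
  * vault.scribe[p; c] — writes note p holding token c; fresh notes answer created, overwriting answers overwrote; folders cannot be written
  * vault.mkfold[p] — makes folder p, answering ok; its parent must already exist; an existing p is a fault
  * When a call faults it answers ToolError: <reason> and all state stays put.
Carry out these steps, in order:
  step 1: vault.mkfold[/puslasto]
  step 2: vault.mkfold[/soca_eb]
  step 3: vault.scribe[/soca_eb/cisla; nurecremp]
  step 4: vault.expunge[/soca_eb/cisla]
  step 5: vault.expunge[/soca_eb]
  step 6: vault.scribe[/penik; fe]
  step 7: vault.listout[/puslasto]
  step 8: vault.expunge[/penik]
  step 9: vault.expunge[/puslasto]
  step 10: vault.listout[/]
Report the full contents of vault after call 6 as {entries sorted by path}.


% vault.mkfold p→/puslasto
:: ok
% vault.mkfold p→/soca_eb
:: ok
% vault.scribe p→/soca_eb/cisla c→nurecremp
:: created
% vault.expunge p→/soca_eb/cisla
:: ok
% vault.expunge p→/soca_eb
:: ok
% vault.scribe p→/penik c→fe
:: created
% vault.listout p→/puslasto
:: []
% vault.expunge p→/penik
:: ok
% vault.expunge p→/puslasto
:: ok
% vault.listout p→/
:: []

Answer: {penik=fe, puslasto/}


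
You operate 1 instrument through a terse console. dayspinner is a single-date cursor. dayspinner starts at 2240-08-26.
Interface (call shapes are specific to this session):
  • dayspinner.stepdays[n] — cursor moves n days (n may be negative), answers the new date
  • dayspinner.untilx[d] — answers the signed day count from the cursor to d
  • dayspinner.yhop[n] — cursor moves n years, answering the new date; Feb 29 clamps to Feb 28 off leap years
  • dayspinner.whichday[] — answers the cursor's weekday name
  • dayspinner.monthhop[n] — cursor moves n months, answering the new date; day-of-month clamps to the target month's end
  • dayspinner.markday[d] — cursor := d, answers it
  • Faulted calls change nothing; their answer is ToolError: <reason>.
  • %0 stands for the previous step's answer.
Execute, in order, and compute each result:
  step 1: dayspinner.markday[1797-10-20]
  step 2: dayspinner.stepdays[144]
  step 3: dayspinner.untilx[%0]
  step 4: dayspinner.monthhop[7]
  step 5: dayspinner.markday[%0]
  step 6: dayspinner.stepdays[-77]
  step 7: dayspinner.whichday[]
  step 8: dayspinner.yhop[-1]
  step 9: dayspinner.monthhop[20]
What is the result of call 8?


Answer: 1797-07-28

Derivation:
# markday(d=1797-10-20) == 1797-10-20
# stepdays(n=144) == 1798-03-13
# untilx(d=%0) == 0
# monthhop(n=7) == 1798-10-13
# markday(d=%0) == 1798-10-13
# stepdays(n=-77) == 1798-07-28
# whichday() == Saturday
# yhop(n=-1) == 1797-07-28
# monthhop(n=20) == 1799-03-28


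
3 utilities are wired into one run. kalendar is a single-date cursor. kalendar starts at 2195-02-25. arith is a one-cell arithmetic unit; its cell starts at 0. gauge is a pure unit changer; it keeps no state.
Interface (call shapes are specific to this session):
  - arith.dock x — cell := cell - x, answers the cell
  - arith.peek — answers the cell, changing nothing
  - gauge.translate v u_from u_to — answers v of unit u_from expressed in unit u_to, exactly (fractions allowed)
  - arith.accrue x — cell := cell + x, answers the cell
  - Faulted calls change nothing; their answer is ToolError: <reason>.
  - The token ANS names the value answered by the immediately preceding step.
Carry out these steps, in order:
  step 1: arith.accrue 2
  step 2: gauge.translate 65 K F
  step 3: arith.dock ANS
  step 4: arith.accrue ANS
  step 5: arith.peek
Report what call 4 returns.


Next I call accrue with x: 2, which returns 2.
I try translate with v: 65, u_from: K, u_to: F, yielding -34267/100.
Now I run dock with x: ANS, which returns 34467/100.
Then accrue with x: ANS, giving 34467/50.
I run peek: 34467/50.

Answer: 34467/50


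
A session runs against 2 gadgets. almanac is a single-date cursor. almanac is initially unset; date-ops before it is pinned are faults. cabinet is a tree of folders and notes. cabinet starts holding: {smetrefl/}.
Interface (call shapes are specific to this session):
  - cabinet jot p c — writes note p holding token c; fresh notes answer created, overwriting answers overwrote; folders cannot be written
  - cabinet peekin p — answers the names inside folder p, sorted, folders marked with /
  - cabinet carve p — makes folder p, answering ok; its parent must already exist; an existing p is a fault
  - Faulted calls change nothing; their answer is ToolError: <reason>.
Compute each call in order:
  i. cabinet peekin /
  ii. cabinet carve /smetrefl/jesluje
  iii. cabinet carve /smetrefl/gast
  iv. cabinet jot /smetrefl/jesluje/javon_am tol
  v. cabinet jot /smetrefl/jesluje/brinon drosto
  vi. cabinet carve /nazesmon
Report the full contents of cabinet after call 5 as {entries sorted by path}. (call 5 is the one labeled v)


Answer: {smetrefl/, smetrefl/gast/, smetrefl/jesluje/, smetrefl/jesluje/brinon=drosto, smetrefl/jesluje/javon_am=tol}

Derivation:
==> cabinet peekin(p=/)
<== [smetrefl/]
==> cabinet carve(p=/smetrefl/jesluje)
<== ok
==> cabinet carve(p=/smetrefl/gast)
<== ok
==> cabinet jot(p=/smetrefl/jesluje/javon_am, c=tol)
<== created
==> cabinet jot(p=/smetrefl/jesluje/brinon, c=drosto)
<== created
==> cabinet carve(p=/nazesmon)
<== ok


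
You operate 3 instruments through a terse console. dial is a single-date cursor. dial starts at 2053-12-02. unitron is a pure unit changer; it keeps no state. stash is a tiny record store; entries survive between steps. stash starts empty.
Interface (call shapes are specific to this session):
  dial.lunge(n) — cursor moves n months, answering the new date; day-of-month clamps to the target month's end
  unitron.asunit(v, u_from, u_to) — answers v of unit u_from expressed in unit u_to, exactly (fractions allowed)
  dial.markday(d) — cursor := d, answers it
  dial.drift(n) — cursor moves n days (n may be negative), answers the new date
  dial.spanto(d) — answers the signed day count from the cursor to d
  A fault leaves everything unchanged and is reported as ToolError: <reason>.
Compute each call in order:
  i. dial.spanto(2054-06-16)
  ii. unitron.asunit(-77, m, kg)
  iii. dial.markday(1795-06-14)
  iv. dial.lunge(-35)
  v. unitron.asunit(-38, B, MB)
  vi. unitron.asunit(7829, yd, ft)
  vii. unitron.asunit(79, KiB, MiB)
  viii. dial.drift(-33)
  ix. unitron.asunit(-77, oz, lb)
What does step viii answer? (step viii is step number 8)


Answer: 1792-06-11

Derivation:
>> dial.spanto(d=2054-06-16)
<< 196
>> unitron.asunit(v=-77, u_from=m, u_to=kg)
<< ToolError: incompatible units
>> dial.markday(d=1795-06-14)
<< 1795-06-14
>> dial.lunge(n=-35)
<< 1792-07-14
>> unitron.asunit(v=-38, u_from=B, u_to=MB)
<< -19/500000
>> unitron.asunit(v=7829, u_from=yd, u_to=ft)
<< 23487
>> unitron.asunit(v=79, u_from=KiB, u_to=MiB)
<< 79/1024
>> dial.drift(n=-33)
<< 1792-06-11
>> unitron.asunit(v=-77, u_from=oz, u_to=lb)
<< -77/16


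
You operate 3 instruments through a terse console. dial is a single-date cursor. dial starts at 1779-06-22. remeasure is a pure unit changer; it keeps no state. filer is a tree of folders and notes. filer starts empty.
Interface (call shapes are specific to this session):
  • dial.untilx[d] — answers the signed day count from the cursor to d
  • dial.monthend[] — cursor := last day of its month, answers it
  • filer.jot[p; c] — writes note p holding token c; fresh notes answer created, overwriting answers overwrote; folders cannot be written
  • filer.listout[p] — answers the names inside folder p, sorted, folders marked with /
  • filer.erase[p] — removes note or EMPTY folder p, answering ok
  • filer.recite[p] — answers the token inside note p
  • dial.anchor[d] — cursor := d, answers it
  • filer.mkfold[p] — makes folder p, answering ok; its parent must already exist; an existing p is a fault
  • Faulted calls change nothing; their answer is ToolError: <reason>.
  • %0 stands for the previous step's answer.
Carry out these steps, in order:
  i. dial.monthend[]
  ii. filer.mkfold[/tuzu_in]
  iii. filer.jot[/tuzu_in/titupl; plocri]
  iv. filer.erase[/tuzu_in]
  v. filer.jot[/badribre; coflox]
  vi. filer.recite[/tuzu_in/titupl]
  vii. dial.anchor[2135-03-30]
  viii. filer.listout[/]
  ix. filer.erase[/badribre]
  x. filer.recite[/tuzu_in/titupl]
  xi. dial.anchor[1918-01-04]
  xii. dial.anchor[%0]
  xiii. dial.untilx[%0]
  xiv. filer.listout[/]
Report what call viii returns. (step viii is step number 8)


// dial.monthend() ~> 1779-06-30
// filer.mkfold(p=/tuzu_in) ~> ok
// filer.jot(p=/tuzu_in/titupl, c=plocri) ~> created
// filer.erase(p=/tuzu_in) ~> ToolError: not empty
// filer.jot(p=/badribre, c=coflox) ~> created
// filer.recite(p=/tuzu_in/titupl) ~> plocri
// dial.anchor(d=2135-03-30) ~> 2135-03-30
// filer.listout(p=/) ~> [badribre, tuzu_in/]
// filer.erase(p=/badribre) ~> ok
// filer.recite(p=/tuzu_in/titupl) ~> plocri
// dial.anchor(d=1918-01-04) ~> 1918-01-04
// dial.anchor(d=%0) ~> 1918-01-04
// dial.untilx(d=%0) ~> 0
// filer.listout(p=/) ~> [tuzu_in/]

Answer: [badribre, tuzu_in/]


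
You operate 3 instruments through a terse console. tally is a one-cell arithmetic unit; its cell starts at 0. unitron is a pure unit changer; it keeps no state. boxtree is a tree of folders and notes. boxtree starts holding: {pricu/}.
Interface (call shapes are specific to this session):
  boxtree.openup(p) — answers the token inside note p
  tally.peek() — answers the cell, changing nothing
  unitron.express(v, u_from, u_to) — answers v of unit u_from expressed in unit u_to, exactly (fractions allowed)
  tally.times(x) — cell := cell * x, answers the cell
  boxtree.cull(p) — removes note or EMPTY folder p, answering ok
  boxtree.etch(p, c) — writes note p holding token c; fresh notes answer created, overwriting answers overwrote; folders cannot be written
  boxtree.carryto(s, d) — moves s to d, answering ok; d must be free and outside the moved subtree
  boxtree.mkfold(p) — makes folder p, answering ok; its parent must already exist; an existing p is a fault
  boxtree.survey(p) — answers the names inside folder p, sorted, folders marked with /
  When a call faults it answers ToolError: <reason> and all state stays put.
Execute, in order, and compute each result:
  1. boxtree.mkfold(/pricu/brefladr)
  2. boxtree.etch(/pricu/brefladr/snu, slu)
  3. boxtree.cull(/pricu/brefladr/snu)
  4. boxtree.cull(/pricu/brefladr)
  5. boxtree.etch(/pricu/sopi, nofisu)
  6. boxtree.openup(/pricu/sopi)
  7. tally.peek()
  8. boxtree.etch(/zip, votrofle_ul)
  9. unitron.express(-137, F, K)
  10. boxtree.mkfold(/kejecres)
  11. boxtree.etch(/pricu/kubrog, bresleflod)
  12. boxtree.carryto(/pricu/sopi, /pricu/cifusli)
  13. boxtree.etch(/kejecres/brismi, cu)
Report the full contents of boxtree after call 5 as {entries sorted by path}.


[in] boxtree.mkfold p: /pricu/brefladr
[out] ok
[in] boxtree.etch p: /pricu/brefladr/snu c: slu
[out] created
[in] boxtree.cull p: /pricu/brefladr/snu
[out] ok
[in] boxtree.cull p: /pricu/brefladr
[out] ok
[in] boxtree.etch p: /pricu/sopi c: nofisu
[out] created
[in] boxtree.openup p: /pricu/sopi
[out] nofisu
[in] tally.peek
[out] 0
[in] boxtree.etch p: /zip c: votrofle_ul
[out] created
[in] unitron.express v: -137 u_from: F u_to: K
[out] 32267/180
[in] boxtree.mkfold p: /kejecres
[out] ok
[in] boxtree.etch p: /pricu/kubrog c: bresleflod
[out] created
[in] boxtree.carryto s: /pricu/sopi d: /pricu/cifusli
[out] ok
[in] boxtree.etch p: /kejecres/brismi c: cu
[out] created

Answer: {pricu/, pricu/sopi=nofisu}


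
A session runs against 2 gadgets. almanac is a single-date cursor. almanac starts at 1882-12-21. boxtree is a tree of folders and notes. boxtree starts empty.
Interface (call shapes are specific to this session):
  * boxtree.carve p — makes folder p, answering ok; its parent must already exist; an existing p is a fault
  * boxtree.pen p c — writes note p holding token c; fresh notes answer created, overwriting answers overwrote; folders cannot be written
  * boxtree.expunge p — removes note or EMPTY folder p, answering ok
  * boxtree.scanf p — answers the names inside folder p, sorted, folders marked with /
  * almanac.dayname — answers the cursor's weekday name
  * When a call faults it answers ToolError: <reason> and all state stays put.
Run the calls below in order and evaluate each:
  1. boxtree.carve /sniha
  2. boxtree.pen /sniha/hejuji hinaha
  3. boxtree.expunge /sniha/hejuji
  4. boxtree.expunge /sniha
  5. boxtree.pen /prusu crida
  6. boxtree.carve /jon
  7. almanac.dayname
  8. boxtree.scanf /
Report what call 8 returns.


// boxtree.carve(/sniha) == ok
// boxtree.pen(/sniha/hejuji, hinaha) == created
// boxtree.expunge(/sniha/hejuji) == ok
// boxtree.expunge(/sniha) == ok
// boxtree.pen(/prusu, crida) == created
// boxtree.carve(/jon) == ok
// almanac.dayname() == Thursday
// boxtree.scanf(/) == [jon/, prusu]

Answer: [jon/, prusu]


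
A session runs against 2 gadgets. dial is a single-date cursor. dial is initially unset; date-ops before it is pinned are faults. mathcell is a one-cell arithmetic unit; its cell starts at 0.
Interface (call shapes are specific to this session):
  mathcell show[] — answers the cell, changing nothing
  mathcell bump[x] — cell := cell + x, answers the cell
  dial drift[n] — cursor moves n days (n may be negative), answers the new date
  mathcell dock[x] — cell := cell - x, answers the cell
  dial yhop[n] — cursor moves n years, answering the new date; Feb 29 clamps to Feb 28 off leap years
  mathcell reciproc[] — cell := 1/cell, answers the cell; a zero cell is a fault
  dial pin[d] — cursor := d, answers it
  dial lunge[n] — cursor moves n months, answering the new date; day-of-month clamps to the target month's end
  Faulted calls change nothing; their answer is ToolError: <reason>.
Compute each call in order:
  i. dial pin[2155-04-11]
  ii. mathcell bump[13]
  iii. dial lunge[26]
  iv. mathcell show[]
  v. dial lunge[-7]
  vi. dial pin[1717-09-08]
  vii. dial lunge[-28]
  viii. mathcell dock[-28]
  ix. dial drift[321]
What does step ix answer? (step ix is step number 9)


Do: dial pin[d='2155-04-11']
See: 2155-04-11
Do: mathcell bump[x='13']
See: 13
Do: dial lunge[n='26']
See: 2157-06-11
Do: mathcell show[]
See: 13
Do: dial lunge[n='-7']
See: 2156-11-11
Do: dial pin[d='1717-09-08']
See: 1717-09-08
Do: dial lunge[n='-28']
See: 1715-05-08
Do: mathcell dock[x='-28']
See: 41
Do: dial drift[n='321']
See: 1716-03-24

Answer: 1716-03-24


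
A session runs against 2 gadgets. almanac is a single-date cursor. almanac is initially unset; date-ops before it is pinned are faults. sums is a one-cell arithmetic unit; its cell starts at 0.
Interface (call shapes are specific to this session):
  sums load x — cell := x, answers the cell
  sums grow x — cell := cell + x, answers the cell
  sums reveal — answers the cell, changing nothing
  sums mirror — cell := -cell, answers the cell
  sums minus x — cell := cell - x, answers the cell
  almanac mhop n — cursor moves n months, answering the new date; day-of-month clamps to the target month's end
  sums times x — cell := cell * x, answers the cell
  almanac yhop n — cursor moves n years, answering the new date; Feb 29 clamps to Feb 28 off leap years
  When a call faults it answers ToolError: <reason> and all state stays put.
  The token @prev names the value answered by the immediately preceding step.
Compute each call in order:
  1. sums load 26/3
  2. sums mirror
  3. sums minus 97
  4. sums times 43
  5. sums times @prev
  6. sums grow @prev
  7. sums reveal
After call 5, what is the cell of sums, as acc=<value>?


==> sums load(26/3)
<== 26/3
==> sums mirror()
<== -26/3
==> sums minus(97)
<== -317/3
==> sums times(43)
<== -13631/3
==> sums times(@prev)
<== 185804161/9
==> sums grow(@prev)
<== 371608322/9
==> sums reveal()
<== 371608322/9

Answer: acc=185804161/9


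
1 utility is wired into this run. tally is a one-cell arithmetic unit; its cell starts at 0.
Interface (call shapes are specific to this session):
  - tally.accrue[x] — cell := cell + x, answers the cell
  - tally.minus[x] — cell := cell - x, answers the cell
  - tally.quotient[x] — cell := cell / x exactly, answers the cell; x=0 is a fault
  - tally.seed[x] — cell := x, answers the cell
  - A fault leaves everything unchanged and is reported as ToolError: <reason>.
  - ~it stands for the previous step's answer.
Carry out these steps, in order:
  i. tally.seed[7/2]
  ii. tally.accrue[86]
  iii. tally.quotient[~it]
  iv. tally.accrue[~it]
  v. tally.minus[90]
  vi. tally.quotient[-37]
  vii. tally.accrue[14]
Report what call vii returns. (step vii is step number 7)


;; tally.seed(x='7/2') => 7/2
;; tally.accrue(x='86') => 179/2
;; tally.quotient(x='~it') => 1
;; tally.accrue(x='~it') => 2
;; tally.minus(x='90') => -88
;; tally.quotient(x='-37') => 88/37
;; tally.accrue(x='14') => 606/37

Answer: 606/37


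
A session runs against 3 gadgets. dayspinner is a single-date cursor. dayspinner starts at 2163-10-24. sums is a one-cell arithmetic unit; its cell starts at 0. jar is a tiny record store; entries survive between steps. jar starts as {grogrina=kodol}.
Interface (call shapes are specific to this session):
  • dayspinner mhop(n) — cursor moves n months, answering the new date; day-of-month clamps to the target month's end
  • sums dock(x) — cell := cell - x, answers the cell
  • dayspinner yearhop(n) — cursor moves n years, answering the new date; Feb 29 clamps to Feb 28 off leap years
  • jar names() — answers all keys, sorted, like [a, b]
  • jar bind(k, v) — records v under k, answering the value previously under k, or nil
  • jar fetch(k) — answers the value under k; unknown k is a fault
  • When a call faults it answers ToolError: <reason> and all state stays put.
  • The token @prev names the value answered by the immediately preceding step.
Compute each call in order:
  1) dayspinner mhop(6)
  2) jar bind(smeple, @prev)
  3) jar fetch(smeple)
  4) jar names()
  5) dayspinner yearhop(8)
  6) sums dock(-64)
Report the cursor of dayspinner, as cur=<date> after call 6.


Answer: cur=2172-04-24

Derivation:
~$ dayspinner mhop 6
= 2164-04-24
~$ jar bind smeple @prev
= nil
~$ jar fetch smeple
= 2164-04-24
~$ jar names
= [grogrina, smeple]
~$ dayspinner yearhop 8
= 2172-04-24
~$ sums dock -64
= 64


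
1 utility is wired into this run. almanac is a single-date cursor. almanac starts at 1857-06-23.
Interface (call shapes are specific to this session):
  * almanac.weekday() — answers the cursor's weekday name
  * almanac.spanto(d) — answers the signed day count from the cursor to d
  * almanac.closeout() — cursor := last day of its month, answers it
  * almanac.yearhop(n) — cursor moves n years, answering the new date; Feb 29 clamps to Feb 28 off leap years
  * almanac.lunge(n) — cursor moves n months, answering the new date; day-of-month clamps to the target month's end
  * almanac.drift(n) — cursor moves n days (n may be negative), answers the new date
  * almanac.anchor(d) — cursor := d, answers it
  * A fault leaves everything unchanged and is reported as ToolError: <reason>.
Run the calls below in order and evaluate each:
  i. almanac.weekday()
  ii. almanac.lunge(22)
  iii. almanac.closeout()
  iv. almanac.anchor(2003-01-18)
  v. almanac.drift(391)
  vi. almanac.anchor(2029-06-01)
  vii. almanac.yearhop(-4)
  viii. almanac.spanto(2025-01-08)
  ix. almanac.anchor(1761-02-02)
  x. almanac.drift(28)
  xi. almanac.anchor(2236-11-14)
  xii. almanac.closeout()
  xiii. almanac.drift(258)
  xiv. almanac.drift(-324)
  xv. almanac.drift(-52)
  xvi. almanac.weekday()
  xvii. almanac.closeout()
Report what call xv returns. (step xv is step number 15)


Using almanac.weekday(), and observe Tuesday.
I invoke almanac.lunge using n→22, yielding 1859-04-23.
Now I run almanac.closeout(), → 1859-04-30.
Then almanac.anchor using d→2003-01-18, — result: 2003-01-18.
I call almanac.drift using n→391, → 2004-02-13.
Next I call almanac.anchor using d→2029-06-01, yielding 2029-06-01.
Then almanac.yearhop using n→-4, and get 2025-06-01.
I use almanac.spanto using d→2025-01-08, which returns -144.
Next I call almanac.anchor using d→1761-02-02, → 1761-02-02.
Now I run almanac.drift using n→28, which returns 1761-03-02.
I try almanac.anchor using d→2236-11-14, → 2236-11-14.
I call almanac.closeout, which returns 2236-11-30.
I try almanac.drift using n→258, giving 2237-08-15.
Using almanac.drift using n→-324, yielding 2236-09-25.
I invoke almanac.drift using n→-52, and see 2236-08-04.
I run almanac.weekday(), and observe Thursday.
I invoke almanac.closeout(), → 2236-08-31.

Answer: 2236-08-04


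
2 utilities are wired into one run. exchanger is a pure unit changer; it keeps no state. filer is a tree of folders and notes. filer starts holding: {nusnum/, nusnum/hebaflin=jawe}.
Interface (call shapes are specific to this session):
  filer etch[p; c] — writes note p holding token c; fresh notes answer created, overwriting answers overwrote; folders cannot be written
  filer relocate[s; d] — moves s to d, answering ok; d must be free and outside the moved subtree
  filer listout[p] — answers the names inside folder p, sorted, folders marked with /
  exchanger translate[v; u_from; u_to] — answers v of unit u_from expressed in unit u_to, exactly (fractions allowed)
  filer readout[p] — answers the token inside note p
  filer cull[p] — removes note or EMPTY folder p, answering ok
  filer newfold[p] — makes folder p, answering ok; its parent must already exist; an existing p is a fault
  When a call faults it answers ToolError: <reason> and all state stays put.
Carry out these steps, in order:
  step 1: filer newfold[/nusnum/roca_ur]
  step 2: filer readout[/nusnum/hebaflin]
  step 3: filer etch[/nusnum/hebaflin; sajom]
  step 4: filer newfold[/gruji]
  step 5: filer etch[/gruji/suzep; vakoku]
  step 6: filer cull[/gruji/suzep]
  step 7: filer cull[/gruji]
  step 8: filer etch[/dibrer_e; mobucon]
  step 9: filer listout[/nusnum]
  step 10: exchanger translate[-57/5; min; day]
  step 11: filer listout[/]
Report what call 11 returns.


-- 1. filer newfold(p=/nusnum/roca_ur) -> ok
-- 2. filer readout(p=/nusnum/hebaflin) -> jawe
-- 3. filer etch(p=/nusnum/hebaflin, c=sajom) -> overwrote
-- 4. filer newfold(p=/gruji) -> ok
-- 5. filer etch(p=/gruji/suzep, c=vakoku) -> created
-- 6. filer cull(p=/gruji/suzep) -> ok
-- 7. filer cull(p=/gruji) -> ok
-- 8. filer etch(p=/dibrer_e, c=mobucon) -> created
-- 9. filer listout(p=/nusnum) -> [hebaflin, roca_ur/]
-- 10. exchanger translate(v=-57/5, u_from=min, u_to=day) -> -19/2400
-- 11. filer listout(p=/) -> [dibrer_e, nusnum/]

Answer: [dibrer_e, nusnum/]


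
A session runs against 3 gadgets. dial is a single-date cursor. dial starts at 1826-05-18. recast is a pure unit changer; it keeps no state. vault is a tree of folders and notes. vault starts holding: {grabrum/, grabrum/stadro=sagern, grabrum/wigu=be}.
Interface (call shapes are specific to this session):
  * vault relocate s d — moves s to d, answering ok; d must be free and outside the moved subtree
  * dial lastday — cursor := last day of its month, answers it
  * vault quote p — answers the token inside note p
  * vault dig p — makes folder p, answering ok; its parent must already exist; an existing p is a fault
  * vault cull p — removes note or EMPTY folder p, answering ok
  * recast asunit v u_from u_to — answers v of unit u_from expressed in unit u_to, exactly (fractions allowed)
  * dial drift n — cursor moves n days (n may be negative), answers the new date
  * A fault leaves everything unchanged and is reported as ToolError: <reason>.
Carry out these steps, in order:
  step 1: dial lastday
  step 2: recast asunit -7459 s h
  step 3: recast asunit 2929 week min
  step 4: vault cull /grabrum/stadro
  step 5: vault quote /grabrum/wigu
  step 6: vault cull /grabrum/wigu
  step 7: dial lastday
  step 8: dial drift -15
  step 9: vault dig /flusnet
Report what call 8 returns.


Answer: 1826-05-16

Derivation:
% dial lastday
[out] 1826-05-31
% recast asunit v=-7459 u_from=s u_to=h
[out] -7459/3600
% recast asunit v=2929 u_from=week u_to=min
[out] 29524320
% vault cull p=/grabrum/stadro
[out] ok
% vault quote p=/grabrum/wigu
[out] be
% vault cull p=/grabrum/wigu
[out] ok
% dial lastday
[out] 1826-05-31
% dial drift n=-15
[out] 1826-05-16
% vault dig p=/flusnet
[out] ok


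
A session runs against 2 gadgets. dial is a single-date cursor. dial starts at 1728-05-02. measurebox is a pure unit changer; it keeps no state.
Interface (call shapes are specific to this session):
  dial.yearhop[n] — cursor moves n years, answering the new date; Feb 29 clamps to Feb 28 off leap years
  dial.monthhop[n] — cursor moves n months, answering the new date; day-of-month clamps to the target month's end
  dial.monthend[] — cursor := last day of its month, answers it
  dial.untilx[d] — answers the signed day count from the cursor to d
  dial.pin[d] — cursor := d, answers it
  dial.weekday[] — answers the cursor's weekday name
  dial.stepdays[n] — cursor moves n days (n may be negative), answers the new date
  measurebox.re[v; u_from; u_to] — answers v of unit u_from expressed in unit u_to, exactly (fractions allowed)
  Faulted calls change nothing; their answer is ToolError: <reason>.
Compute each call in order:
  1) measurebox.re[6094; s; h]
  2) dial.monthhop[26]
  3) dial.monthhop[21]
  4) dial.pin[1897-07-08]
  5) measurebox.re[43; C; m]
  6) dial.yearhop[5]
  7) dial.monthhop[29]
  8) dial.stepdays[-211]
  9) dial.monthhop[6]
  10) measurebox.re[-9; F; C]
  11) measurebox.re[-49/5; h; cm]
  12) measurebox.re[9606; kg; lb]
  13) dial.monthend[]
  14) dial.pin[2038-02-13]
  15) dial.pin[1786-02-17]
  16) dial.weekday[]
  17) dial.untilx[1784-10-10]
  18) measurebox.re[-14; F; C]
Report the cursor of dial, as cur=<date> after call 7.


Answer: cur=1904-12-08

Derivation:
Now I run re passing v='6094', u_from='s', u_to='h', → 3047/1800.
I try monthhop passing n='26', → 1730-07-02.
I call monthhop passing n='21', and see 1732-04-02.
I try pin passing d='1897-07-08': 1897-07-08.
Next I call re passing v='43', u_from='C', u_to='m', and see ToolError: incompatible units.
I use yearhop passing n='5', — result: 1902-07-08.
I call monthhop passing n='29', and get 1904-12-08.
Now I run stepdays passing n='-211', yielding 1904-05-11.
Invoking monthhop passing n='6', and get 1904-11-11.
I run re passing v='-9', u_from='F', u_to='C', → -205/9.
Invoking re passing v='-49/5', u_from='h', u_to='cm': ToolError: incompatible units.
I try re passing v='9606', u_from='kg', u_to='lb', and observe 960600000000/45359237.
Using monthend(), and see 1904-11-30.
Calling pin passing d='2038-02-13', → 2038-02-13.
I invoke pin passing d='1786-02-17': 1786-02-17.
Now I run weekday, → Friday.
Next I call untilx passing d='1784-10-10', which returns -495.
Calling re passing v='-14', u_from='F', u_to='C', and see -230/9.


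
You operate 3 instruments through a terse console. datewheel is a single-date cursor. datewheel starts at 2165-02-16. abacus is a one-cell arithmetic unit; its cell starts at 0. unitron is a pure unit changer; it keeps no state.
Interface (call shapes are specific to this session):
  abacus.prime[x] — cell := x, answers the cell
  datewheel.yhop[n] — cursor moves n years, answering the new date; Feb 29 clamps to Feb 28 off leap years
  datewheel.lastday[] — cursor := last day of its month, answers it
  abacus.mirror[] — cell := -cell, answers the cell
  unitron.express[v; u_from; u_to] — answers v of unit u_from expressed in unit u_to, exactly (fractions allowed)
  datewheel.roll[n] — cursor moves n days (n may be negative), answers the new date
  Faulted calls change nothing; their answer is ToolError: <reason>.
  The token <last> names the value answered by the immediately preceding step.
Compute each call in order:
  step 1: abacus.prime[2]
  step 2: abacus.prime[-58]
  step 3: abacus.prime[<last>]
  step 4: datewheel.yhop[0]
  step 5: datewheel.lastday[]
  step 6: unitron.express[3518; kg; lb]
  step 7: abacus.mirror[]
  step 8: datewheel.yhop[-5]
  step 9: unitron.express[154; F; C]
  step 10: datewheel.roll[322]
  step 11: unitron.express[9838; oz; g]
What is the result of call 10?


Step: abacus.prime[x: 2]
Result: 2
Step: abacus.prime[x: -58]
Result: -58
Step: abacus.prime[x: <last>]
Result: -58
Step: datewheel.yhop[n: 0]
Result: 2165-02-16
Step: datewheel.lastday[]
Result: 2165-02-28
Step: unitron.express[v: 3518; u_from: kg; u_to: lb]
Result: 351800000000/45359237
Step: abacus.mirror[]
Result: 58
Step: datewheel.yhop[n: -5]
Result: 2160-02-28
Step: unitron.express[v: 154; u_from: F; u_to: C]
Result: 610/9
Step: datewheel.roll[n: 322]
Result: 2161-01-15
Step: unitron.express[v: 9838; u_from: oz; u_to: g]
Result: 223122086803/800000

Answer: 2161-01-15


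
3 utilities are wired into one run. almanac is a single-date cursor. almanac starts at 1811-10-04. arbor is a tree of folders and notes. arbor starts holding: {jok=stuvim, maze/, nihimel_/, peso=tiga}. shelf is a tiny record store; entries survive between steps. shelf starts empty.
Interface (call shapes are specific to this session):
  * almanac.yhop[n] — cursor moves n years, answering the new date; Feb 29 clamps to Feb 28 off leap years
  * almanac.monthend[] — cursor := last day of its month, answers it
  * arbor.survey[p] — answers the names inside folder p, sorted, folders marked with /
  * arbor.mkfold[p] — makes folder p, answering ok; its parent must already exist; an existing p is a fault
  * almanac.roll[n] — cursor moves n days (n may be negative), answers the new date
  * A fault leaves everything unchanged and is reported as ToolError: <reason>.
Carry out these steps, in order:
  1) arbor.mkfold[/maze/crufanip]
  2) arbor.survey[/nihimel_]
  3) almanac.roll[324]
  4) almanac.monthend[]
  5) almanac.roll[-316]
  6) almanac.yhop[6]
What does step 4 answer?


Answer: 1812-08-31

Derivation:
I call mkfold with p=/maze/crufanip, which returns ok.
Then survey with p=/nihimel_, giving [].
Now I run roll with n=324, and get 1812-08-23.
Calling monthend(), → 1812-08-31.
I call roll with n=-316, — result: 1811-10-20.
I try yhop with n=6, yielding 1817-10-20.
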